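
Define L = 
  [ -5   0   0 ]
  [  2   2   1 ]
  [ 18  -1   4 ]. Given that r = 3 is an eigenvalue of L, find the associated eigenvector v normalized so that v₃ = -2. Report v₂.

-2

L − 3I = [[-8, 0, 0], [2, -1, 1], [18, -1, 1]].
Solving (L − 3I)v = 0 gives the eigenspace spanned by (0, -2, -2).
With v₃ = -2, v = (0, -2, -2), so v₂ = -2.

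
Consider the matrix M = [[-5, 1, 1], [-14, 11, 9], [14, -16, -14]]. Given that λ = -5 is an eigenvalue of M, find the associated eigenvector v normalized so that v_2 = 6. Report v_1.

3

M + 5I = [[0, 1, 1], [-14, 16, 9], [14, -16, -9]].
Solving (M + 5I)v = 0 gives the eigenspace spanned by (3, 6, -6).
With v_2 = 6, v = (3, 6, -6), so v_1 = 3.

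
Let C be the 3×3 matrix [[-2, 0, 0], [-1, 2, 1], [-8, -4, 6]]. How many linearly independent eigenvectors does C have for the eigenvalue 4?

C − 4I = [[-6, 0, 0], [-1, -2, 1], [-8, -4, 2]].
This matrix has rank 2, so its null space has dimension 3 − 2 = 1.

1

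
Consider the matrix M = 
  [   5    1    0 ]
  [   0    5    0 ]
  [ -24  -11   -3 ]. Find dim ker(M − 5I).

1

M − 5I = [[0, 1, 0], [0, 0, 0], [-24, -11, -8]].
This matrix has rank 2, so its null space has dimension 3 − 2 = 1.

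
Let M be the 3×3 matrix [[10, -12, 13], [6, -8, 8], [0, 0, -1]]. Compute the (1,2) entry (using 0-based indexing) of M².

6

Characteristic polynomial: μ^3 - μ^2 - 10μ - 8 = (μ - 4)(μ + 1)(μ + 2), so the eigenvalues are -2, -1, 4.
μ=-1: eigenvector (1, 2, 1).
μ=4: eigenvector (-2, -1, 0).
μ=-2: eigenvector (1, 1, 0).
P = [[1, -2, 1], [2, -1, 1], [1, 0, 0]], D = diag(-1, 4, -2), P⁻¹ = [[0, 0, 1], [-1, 1, -1], [-1, 2, -3]].
M² = P·diag(1, 16, 4)·P⁻¹ = [[28, -24, 21], [12, -8, 6], [0, 0, 1]].
The requested entry is 6.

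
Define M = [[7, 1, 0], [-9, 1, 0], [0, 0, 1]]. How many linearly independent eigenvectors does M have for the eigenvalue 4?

1

M − 4I = [[3, 1, 0], [-9, -3, 0], [0, 0, -3]].
This matrix has rank 2, so its null space has dimension 3 − 2 = 1.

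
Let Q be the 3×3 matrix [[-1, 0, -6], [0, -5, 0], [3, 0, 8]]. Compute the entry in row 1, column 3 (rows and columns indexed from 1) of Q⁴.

-1218

Characteristic polynomial: λ^3 - 2λ^2 - 25λ + 50 = (λ - 5)(λ - 2)(λ + 5), so the eigenvalues are -5, 2, 5.
λ=5: eigenvector (1, 0, -1).
λ=-5: eigenvector (0, 1, 0).
λ=2: eigenvector (2, 0, -1).
P = [[1, 0, 2], [0, 1, 0], [-1, 0, -1]], D = diag(5, -5, 2), P⁻¹ = [[-1, 0, -2], [0, 1, 0], [1, 0, 1]].
Q⁴ = P·diag(625, 625, 16)·P⁻¹ = [[-593, 0, -1218], [0, 625, 0], [609, 0, 1234]].
The requested entry is -1218.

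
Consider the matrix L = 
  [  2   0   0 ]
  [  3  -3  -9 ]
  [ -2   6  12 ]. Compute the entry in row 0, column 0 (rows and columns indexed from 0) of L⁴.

16

Characteristic polynomial: t^3 - 11t^2 + 36t - 36 = (t - 6)(t - 3)(t - 2), so the eigenvalues are 2, 3, 6.
t=2: eigenvector (1, -3, 2).
t=3: eigenvector (0, 3, -2).
t=6: eigenvector (0, -1, 1).
P = [[1, 0, 0], [-3, 3, -1], [2, -2, 1]], D = diag(2, 3, 6), P⁻¹ = [[1, 0, 0], [1, 1, 1], [0, 2, 3]].
L⁴ = P·diag(16, 81, 1296)·P⁻¹ = [[16, 0, 0], [195, -2349, -3645], [-130, 2430, 3726]].
The requested entry is 16.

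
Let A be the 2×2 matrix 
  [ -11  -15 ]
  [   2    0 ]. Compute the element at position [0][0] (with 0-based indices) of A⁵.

Characteristic polynomial: s^2 + 11s + 30 = (s + 5)(s + 6), so the eigenvalues are -6, -5.
s=-5: eigenvector (5, -2).
s=-6: eigenvector (3, -1).
P = [[5, 3], [-2, -1]], D = diag(-5, -6), P⁻¹ = [[-1, -3], [2, 5]].
A⁵ = P·diag(-3125, -7776)·P⁻¹ = [[-31031, -69765], [9302, 20130]].
The requested entry is -31031.

-31031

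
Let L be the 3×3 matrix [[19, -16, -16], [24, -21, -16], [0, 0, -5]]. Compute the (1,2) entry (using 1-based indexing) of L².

32

Characteristic polynomial: s^3 + 7s^2 - 5s - 75 = (s - 3)(s + 5)^2, so the eigenvalues are -5, -5, 3.
s=3: eigenvector (1, 1, 0).
s=-5: eigenvector (0, 1, -1).
s=-5: eigenvector (2, 0, 3).
P = [[1, 0, 2], [1, 1, 0], [0, -1, 3]], D = diag(3, -5, -5), P⁻¹ = [[3, -2, -2], [-3, 3, 2], [-1, 1, 1]].
L² = P·diag(9, 25, 25)·P⁻¹ = [[-23, 32, 32], [-48, 57, 32], [0, 0, 25]].
The requested entry is 32.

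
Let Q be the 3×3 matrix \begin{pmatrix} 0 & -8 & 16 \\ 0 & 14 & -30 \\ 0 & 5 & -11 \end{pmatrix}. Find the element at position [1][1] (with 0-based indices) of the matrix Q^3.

Characteristic polynomial: r^3 - 3r^2 - 4r = r(r - 4)(r + 1), so the eigenvalues are -1, 0, 4.
r=0: eigenvector (1, 0, 0).
r=4: eigenvector (-2, 3, 1).
r=-1: eigenvector (0, 2, 1).
P = [[1, -2, 0], [0, 3, 2], [0, 1, 1]], D = diag(0, 4, -1), P⁻¹ = [[1, 2, -4], [0, 1, -2], [0, -1, 3]].
Q³ = P·diag(0, 64, -1)·P⁻¹ = [[0, -128, 256], [0, 194, -390], [0, 65, -131]].
The requested entry is 194.

194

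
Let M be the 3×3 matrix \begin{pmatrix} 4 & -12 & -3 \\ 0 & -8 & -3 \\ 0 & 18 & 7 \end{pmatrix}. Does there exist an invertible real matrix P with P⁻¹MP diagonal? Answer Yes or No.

Yes

Characteristic polynomial: p(r) = r^3 - 3r^2 - 6r + 8 = (r - 4)(r - 1)(r + 2).
All 3 eigenvalues are distinct, so M is diagonalizable.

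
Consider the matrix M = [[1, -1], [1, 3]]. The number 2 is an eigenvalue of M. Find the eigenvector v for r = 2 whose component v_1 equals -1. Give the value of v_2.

1

M − 2I = [[-1, -1], [1, 1]].
Solving (M − 2I)v = 0 gives the eigenspace spanned by (-1, 1).
With v_1 = -1, v = (-1, 1), so v_2 = 1.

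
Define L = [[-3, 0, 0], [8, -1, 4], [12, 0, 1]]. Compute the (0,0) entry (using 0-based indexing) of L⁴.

Characteristic polynomial: λ^3 + 3λ^2 - λ - 3 = (λ - 1)(λ + 1)(λ + 3), so the eigenvalues are -3, -1, 1.
λ=-3: eigenvector (1, 2, -3).
λ=-1: eigenvector (0, 1, 0).
λ=1: eigenvector (0, 2, 1).
P = [[1, 0, 0], [2, 1, 2], [-3, 0, 1]], D = diag(-3, -1, 1), P⁻¹ = [[1, 0, 0], [-8, 1, -2], [3, 0, 1]].
L⁴ = P·diag(81, 1, 1)·P⁻¹ = [[81, 0, 0], [160, 1, 0], [-240, 0, 1]].
The requested entry is 81.

81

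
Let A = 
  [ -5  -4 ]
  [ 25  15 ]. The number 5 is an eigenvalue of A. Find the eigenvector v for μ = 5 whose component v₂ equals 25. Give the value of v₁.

-10

A − 5I = [[-10, -4], [25, 10]].
Solving (A − 5I)v = 0 gives the eigenspace spanned by (-10, 25).
With v₂ = 25, v = (-10, 25), so v₁ = -10.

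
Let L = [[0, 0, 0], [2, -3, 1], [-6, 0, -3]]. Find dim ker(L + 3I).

1

L + 3I = [[3, 0, 0], [2, 0, 1], [-6, 0, 0]].
This matrix has rank 2, so its null space has dimension 3 − 2 = 1.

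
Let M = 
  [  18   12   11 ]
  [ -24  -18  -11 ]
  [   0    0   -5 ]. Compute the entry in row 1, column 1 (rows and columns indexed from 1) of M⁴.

1296

Characteristic polynomial: μ^3 + 5μ^2 - 36μ - 180 = (μ - 6)(μ + 5)(μ + 6), so the eigenvalues are -6, -5, 6.
μ=-6: eigenvector (1, -2, 0).
μ=-5: eigenvector (-1, 1, 1).
μ=6: eigenvector (1, -1, 0).
P = [[1, -1, 1], [-2, 1, -1], [0, 1, 0]], D = diag(-6, -5, 6), P⁻¹ = [[-1, -1, 0], [0, 0, 1], [2, 1, 1]].
M⁴ = P·diag(1296, 625, 1296)·P⁻¹ = [[1296, 0, 671], [0, 1296, -671], [0, 0, 625]].
The requested entry is 1296.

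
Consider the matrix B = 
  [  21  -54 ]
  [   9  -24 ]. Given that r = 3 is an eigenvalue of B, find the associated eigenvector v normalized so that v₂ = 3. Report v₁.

B − 3I = [[18, -54], [9, -27]].
Solving (B − 3I)v = 0 gives the eigenspace spanned by (9, 3).
With v₂ = 3, v = (9, 3), so v₁ = 9.

9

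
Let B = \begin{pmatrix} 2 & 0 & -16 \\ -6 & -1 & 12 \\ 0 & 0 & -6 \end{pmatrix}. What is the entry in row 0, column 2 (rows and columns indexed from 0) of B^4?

2560

Characteristic polynomial: s^3 + 5s^2 - 8s - 12 = (s - 2)(s + 1)(s + 6), so the eigenvalues are -6, -1, 2.
s=2: eigenvector (1, -2, 0).
s=-1: eigenvector (0, 1, 0).
s=-6: eigenvector (2, 0, 1).
P = [[1, 0, 2], [-2, 1, 0], [0, 0, 1]], D = diag(2, -1, -6), P⁻¹ = [[1, 0, -2], [2, 1, -4], [0, 0, 1]].
B⁴ = P·diag(16, 1, 1296)·P⁻¹ = [[16, 0, 2560], [-30, 1, 60], [0, 0, 1296]].
The requested entry is 2560.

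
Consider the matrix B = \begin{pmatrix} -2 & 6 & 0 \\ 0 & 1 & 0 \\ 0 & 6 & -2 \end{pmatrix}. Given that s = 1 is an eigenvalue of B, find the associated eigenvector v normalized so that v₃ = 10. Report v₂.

B − 1I = [[-3, 6, 0], [0, 0, 0], [0, 6, -3]].
Solving (B − 1I)v = 0 gives the eigenspace spanned by (10, 5, 10).
With v₃ = 10, v = (10, 5, 10), so v₂ = 5.

5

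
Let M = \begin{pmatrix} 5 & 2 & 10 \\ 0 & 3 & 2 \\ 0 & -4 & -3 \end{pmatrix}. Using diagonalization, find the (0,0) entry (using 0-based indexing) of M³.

125

Characteristic polynomial: s^3 - 5s^2 - s + 5 = (s - 5)(s - 1)(s + 1), so the eigenvalues are -1, 1, 5.
s=1: eigenvector (2, 1, -1).
s=5: eigenvector (1, 0, 0).
s=-1: eigenvector (-3, -1, 2).
P = [[2, 1, -3], [1, 0, -1], [-1, 0, 2]], D = diag(1, 5, -1), P⁻¹ = [[0, 2, 1], [1, -1, 1], [0, 1, 1]].
M³ = P·diag(1, 125, -1)·P⁻¹ = [[125, -118, 130], [0, 3, 2], [0, -4, -3]].
The requested entry is 125.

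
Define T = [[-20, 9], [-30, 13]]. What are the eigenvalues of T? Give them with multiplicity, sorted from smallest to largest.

Characteristic polynomial: p(λ) = λ^2 + 7λ + 10 = (λ + 2)(λ + 5).
Roots (with multiplicity): -5, -2.

-5, -2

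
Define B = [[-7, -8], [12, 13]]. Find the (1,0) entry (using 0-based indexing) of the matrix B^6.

46872

Characteristic polynomial: λ^2 - 6λ + 5 = (λ - 5)(λ - 1), so the eigenvalues are 1, 5.
λ=5: eigenvector (-2, 3).
λ=1: eigenvector (1, -1).
P = [[-2, 1], [3, -1]], D = diag(5, 1), P⁻¹ = [[1, 1], [3, 2]].
B⁶ = P·diag(15625, 1)·P⁻¹ = [[-31247, -31248], [46872, 46873]].
The requested entry is 46872.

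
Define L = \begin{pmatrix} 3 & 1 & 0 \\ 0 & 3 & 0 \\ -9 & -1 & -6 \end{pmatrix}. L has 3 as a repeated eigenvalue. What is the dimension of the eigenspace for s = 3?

L − 3I = [[0, 1, 0], [0, 0, 0], [-9, -1, -9]].
This matrix has rank 2, so its null space has dimension 3 − 2 = 1.

1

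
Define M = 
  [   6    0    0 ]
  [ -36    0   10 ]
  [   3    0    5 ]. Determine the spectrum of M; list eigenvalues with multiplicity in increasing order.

0, 5, 6

Characteristic polynomial: p(t) = t^3 - 11t^2 + 30t = t(t - 6)(t - 5).
Roots (with multiplicity): 0, 5, 6.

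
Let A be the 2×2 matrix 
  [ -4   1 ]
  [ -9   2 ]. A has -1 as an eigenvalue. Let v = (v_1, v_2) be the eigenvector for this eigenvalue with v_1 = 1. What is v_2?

3

A + 1I = [[-3, 1], [-9, 3]].
Solving (A + 1I)v = 0 gives the eigenspace spanned by (1, 3).
With v_1 = 1, v = (1, 3), so v_2 = 3.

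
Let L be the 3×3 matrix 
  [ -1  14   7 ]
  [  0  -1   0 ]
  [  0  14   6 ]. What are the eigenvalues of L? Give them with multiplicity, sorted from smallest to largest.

Characteristic polynomial: p(s) = s^3 - 4s^2 - 11s - 6 = (s - 6)(s + 1)^2.
Roots (with multiplicity): -1, -1, 6.

-1, -1, 6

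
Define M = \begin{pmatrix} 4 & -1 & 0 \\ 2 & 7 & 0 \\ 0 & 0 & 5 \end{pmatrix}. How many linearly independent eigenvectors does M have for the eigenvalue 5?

M − 5I = [[-1, -1, 0], [2, 2, 0], [0, 0, 0]].
This matrix has rank 1, so its null space has dimension 3 − 1 = 2.

2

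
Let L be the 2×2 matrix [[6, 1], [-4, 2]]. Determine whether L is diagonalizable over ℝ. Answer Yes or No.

Characteristic polynomial: p(t) = t^2 - 8t + 16 = (t - 4)^2.
t = 4 has algebraic multiplicity 2; rank(L − 4I) = 1, so geometric multiplicity = 1.
Geometric multiplicity < algebraic multiplicity, so L is not diagonalizable.

No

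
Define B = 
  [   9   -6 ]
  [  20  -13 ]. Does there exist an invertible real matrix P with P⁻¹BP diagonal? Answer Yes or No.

Yes

Characteristic polynomial: p(μ) = μ^2 + 4μ + 3 = (μ + 1)(μ + 3).
All 2 eigenvalues are distinct, so B is diagonalizable.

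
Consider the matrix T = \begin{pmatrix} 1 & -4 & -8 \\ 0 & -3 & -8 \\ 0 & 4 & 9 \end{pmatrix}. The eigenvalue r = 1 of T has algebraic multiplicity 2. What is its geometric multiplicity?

T − 1I = [[0, -4, -8], [0, -4, -8], [0, 4, 8]].
This matrix has rank 1, so its null space has dimension 3 − 1 = 2.

2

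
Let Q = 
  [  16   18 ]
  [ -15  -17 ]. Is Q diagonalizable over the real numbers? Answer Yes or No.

Yes

Characteristic polynomial: p(λ) = λ^2 + λ - 2 = (λ - 1)(λ + 2).
All 2 eigenvalues are distinct, so Q is diagonalizable.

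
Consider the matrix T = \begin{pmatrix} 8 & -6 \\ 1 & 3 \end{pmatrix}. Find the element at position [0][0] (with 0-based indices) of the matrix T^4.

Characteristic polynomial: s^2 - 11s + 30 = (s - 6)(s - 5), so the eigenvalues are 5, 6.
s=6: eigenvector (3, 1).
s=5: eigenvector (-2, -1).
P = [[3, -2], [1, -1]], D = diag(6, 5), P⁻¹ = [[1, -2], [1, -3]].
T⁴ = P·diag(1296, 625)·P⁻¹ = [[2638, -4026], [671, -717]].
The requested entry is 2638.

2638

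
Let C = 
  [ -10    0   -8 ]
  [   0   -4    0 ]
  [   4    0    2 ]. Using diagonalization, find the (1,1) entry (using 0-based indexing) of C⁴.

256

Characteristic polynomial: λ^3 + 12λ^2 + 44λ + 48 = (λ + 2)(λ + 4)(λ + 6), so the eigenvalues are -6, -4, -2.
λ=-6: eigenvector (-2, 0, 1).
λ=-4: eigenvector (0, 1, 0).
λ=-2: eigenvector (-1, 0, 1).
P = [[-2, 0, -1], [0, 1, 0], [1, 0, 1]], D = diag(-6, -4, -2), P⁻¹ = [[-1, 0, -1], [0, 1, 0], [1, 0, 2]].
C⁴ = P·diag(1296, 256, 16)·P⁻¹ = [[2576, 0, 2560], [0, 256, 0], [-1280, 0, -1264]].
The requested entry is 256.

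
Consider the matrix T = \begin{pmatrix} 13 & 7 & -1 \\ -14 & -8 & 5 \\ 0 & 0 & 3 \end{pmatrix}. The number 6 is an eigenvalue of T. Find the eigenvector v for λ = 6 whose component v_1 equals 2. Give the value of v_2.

T − 6I = [[7, 7, -1], [-14, -14, 5], [0, 0, -3]].
Solving (T − 6I)v = 0 gives the eigenspace spanned by (2, -2, 0).
With v_1 = 2, v = (2, -2, 0), so v_2 = -2.

-2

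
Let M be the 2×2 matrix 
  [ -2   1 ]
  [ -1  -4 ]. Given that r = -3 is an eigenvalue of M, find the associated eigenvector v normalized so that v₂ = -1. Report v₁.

1

M + 3I = [[1, 1], [-1, -1]].
Solving (M + 3I)v = 0 gives the eigenspace spanned by (1, -1).
With v₂ = -1, v = (1, -1), so v₁ = 1.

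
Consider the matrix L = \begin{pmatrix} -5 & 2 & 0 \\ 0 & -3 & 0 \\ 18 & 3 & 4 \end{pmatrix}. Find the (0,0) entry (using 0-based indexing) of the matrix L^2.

25

Characteristic polynomial: λ^3 + 4λ^2 - 17λ - 60 = (λ - 4)(λ + 3)(λ + 5), so the eigenvalues are -5, -3, 4.
λ=4: eigenvector (0, 0, 1).
λ=-5: eigenvector (1, 0, -2).
λ=-3: eigenvector (-1, -1, 3).
P = [[0, 1, -1], [0, 0, -1], [1, -2, 3]], D = diag(4, -5, -3), P⁻¹ = [[2, 1, 1], [1, -1, 0], [0, -1, 0]].
L² = P·diag(16, 25, 9)·P⁻¹ = [[25, -16, 0], [0, 9, 0], [-18, 39, 16]].
The requested entry is 25.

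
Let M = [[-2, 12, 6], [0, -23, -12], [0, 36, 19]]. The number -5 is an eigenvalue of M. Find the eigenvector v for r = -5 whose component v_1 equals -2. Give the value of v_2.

2

M + 5I = [[3, 12, 6], [0, -18, -12], [0, 36, 24]].
Solving (M + 5I)v = 0 gives the eigenspace spanned by (-2, 2, -3).
With v_1 = -2, v = (-2, 2, -3), so v_2 = 2.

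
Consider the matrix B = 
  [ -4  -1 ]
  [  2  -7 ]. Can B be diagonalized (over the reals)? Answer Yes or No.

Characteristic polynomial: p(t) = t^2 + 11t + 30 = (t + 5)(t + 6).
All 2 eigenvalues are distinct, so B is diagonalizable.

Yes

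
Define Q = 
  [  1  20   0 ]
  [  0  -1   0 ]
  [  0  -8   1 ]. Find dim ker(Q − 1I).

2

Q − 1I = [[0, 20, 0], [0, -2, 0], [0, -8, 0]].
This matrix has rank 1, so its null space has dimension 3 − 1 = 2.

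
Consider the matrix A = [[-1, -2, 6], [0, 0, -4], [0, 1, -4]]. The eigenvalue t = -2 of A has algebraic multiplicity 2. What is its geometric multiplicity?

A + 2I = [[1, -2, 6], [0, 2, -4], [0, 1, -2]].
This matrix has rank 2, so its null space has dimension 3 − 2 = 1.

1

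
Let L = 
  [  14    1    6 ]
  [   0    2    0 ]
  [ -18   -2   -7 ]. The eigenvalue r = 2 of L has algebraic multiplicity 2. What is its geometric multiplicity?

1

L − 2I = [[12, 1, 6], [0, 0, 0], [-18, -2, -9]].
This matrix has rank 2, so its null space has dimension 3 − 2 = 1.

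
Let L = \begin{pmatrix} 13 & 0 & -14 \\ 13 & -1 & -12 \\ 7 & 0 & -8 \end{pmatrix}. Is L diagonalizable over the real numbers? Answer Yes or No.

Characteristic polynomial: p(t) = t^3 - 4t^2 - 11t - 6 = (t - 6)(t + 1)^2.
t = -1 has algebraic multiplicity 2; rank(L + 1I) = 2, so geometric multiplicity = 1.
Geometric multiplicity < algebraic multiplicity, so L is not diagonalizable.

No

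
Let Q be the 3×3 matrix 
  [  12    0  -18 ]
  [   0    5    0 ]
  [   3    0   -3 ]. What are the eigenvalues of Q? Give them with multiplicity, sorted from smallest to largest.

3, 5, 6

Characteristic polynomial: p(r) = r^3 - 14r^2 + 63r - 90 = (r - 6)(r - 5)(r - 3).
Roots (with multiplicity): 3, 5, 6.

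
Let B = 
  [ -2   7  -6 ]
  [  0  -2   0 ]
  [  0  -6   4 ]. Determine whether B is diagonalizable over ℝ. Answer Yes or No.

Characteristic polynomial: p(s) = s^3 - 12s - 16 = (s - 4)(s + 2)^2.
s = -2 has algebraic multiplicity 2; rank(B + 2I) = 2, so geometric multiplicity = 1.
Geometric multiplicity < algebraic multiplicity, so B is not diagonalizable.

No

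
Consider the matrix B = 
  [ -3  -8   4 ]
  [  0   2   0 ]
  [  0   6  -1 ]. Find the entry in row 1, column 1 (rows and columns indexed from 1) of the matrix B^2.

Characteristic polynomial: s^3 + 2s^2 - 5s - 6 = (s - 2)(s + 1)(s + 3), so the eigenvalues are -3, -1, 2.
s=-3: eigenvector (1, 0, 0).
s=2: eigenvector (0, 1, 2).
s=-1: eigenvector (2, 0, 1).
P = [[1, 0, 2], [0, 1, 0], [0, 2, 1]], D = diag(-3, 2, -1), P⁻¹ = [[1, 4, -2], [0, 1, 0], [0, -2, 1]].
B² = P·diag(9, 4, 1)·P⁻¹ = [[9, 32, -16], [0, 4, 0], [0, 6, 1]].
The requested entry is 9.

9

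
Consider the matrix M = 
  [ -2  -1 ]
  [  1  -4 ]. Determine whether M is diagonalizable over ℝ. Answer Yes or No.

No

Characteristic polynomial: p(s) = s^2 + 6s + 9 = (s + 3)^2.
s = -3 has algebraic multiplicity 2; rank(M + 3I) = 1, so geometric multiplicity = 1.
Geometric multiplicity < algebraic multiplicity, so M is not diagonalizable.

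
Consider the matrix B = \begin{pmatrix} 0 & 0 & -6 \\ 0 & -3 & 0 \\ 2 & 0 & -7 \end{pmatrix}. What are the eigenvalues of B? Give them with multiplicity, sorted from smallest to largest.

Characteristic polynomial: p(λ) = λ^3 + 10λ^2 + 33λ + 36 = (λ + 3)^2(λ + 4).
Roots (with multiplicity): -4, -3, -3.

-4, -3, -3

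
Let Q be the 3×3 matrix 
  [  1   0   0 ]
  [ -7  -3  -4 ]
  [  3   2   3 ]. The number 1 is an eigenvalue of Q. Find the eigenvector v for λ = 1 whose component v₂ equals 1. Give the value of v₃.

-1

Q − 1I = [[0, 0, 0], [-7, -4, -4], [3, 2, 2]].
Solving (Q − 1I)v = 0 gives the eigenspace spanned by (0, 1, -1).
With v₂ = 1, v = (0, 1, -1), so v₃ = -1.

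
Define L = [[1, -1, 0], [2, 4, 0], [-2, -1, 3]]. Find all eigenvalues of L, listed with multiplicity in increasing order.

Characteristic polynomial: p(r) = r^3 - 8r^2 + 21r - 18 = (r - 3)^2(r - 2).
Roots (with multiplicity): 2, 3, 3.

2, 3, 3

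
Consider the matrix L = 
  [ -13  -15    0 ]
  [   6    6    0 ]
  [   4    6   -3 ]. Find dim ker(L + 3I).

L + 3I = [[-10, -15, 0], [6, 9, 0], [4, 6, 0]].
This matrix has rank 1, so its null space has dimension 3 − 1 = 2.

2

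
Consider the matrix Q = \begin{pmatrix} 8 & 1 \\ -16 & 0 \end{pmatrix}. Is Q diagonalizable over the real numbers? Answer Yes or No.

No

Characteristic polynomial: p(r) = r^2 - 8r + 16 = (r - 4)^2.
r = 4 has algebraic multiplicity 2; rank(Q − 4I) = 1, so geometric multiplicity = 1.
Geometric multiplicity < algebraic multiplicity, so Q is not diagonalizable.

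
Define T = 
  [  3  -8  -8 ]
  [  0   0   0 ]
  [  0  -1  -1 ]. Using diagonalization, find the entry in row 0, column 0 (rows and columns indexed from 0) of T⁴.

81

Characteristic polynomial: s^3 - 2s^2 - 3s = s(s - 3)(s + 1), so the eigenvalues are -1, 0, 3.
s=3: eigenvector (1, 0, 0).
s=-1: eigenvector (2, 0, 1).
s=0: eigenvector (0, -1, 1).
P = [[1, 2, 0], [0, 0, -1], [0, 1, 1]], D = diag(3, -1, 0), P⁻¹ = [[1, -2, -2], [0, 1, 1], [0, -1, 0]].
T⁴ = P·diag(81, 1, 0)·P⁻¹ = [[81, -160, -160], [0, 0, 0], [0, 1, 1]].
The requested entry is 81.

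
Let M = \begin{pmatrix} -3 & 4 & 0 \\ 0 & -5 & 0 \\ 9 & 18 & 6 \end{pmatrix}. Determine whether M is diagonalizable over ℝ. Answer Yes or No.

Yes

Characteristic polynomial: p(λ) = λ^3 + 2λ^2 - 33λ - 90 = (λ - 6)(λ + 3)(λ + 5).
All 3 eigenvalues are distinct, so M is diagonalizable.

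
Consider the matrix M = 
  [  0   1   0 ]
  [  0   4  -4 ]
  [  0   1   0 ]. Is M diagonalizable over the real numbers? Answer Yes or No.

Characteristic polynomial: p(r) = r^3 - 4r^2 + 4r = r(r - 2)^2.
r = 2 has algebraic multiplicity 2; rank(M − 2I) = 2, so geometric multiplicity = 1.
Geometric multiplicity < algebraic multiplicity, so M is not diagonalizable.

No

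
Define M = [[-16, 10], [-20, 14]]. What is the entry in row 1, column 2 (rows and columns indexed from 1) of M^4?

-1040

Characteristic polynomial: r^2 + 2r - 24 = (r - 4)(r + 6), so the eigenvalues are -6, 4.
r=4: eigenvector (1, 2).
r=-6: eigenvector (1, 1).
P = [[1, 1], [2, 1]], D = diag(4, -6), P⁻¹ = [[-1, 1], [2, -1]].
M⁴ = P·diag(256, 1296)·P⁻¹ = [[2336, -1040], [2080, -784]].
The requested entry is -1040.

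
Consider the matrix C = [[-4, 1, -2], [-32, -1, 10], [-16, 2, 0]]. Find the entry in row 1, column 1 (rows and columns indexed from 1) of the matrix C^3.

Characteristic polynomial: λ^3 + 5λ^2 - 16λ - 80 = (λ - 4)(λ + 4)(λ + 5), so the eigenvalues are -5, -4, 4.
λ=-4: eigenvector (1, 4, 2).
λ=-5: eigenvector (-1, -3, -2).
λ=4: eigenvector (0, 2, 1).
P = [[1, -1, 0], [4, -3, 2], [2, -2, 1]], D = diag(-4, -5, 4), P⁻¹ = [[1, 1, -2], [0, 1, -2], [-2, 0, 1]].
C³ = P·diag(-64, -125, 64)·P⁻¹ = [[-64, 61, -122], [-512, 119, -110], [-256, 122, -180]].
The requested entry is -64.

-64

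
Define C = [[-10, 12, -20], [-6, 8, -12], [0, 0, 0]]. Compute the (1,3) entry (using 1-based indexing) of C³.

-272

Characteristic polynomial: λ^3 + 2λ^2 - 8λ = λ(λ - 2)(λ + 4), so the eigenvalues are -4, 0, 2.
λ=2: eigenvector (1, 1, 0).
λ=-4: eigenvector (-2, -1, 0).
λ=0: eigenvector (-2, 0, 1).
P = [[1, -2, -2], [1, -1, 0], [0, 0, 1]], D = diag(2, -4, 0), P⁻¹ = [[-1, 2, -2], [-1, 1, -2], [0, 0, 1]].
C³ = P·diag(8, -64, 0)·P⁻¹ = [[-136, 144, -272], [-72, 80, -144], [0, 0, 0]].
The requested entry is -272.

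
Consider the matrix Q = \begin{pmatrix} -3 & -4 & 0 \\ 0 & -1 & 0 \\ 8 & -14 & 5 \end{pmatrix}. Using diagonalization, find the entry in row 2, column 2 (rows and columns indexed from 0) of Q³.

125

Characteristic polynomial: t^3 - t^2 - 17t - 15 = (t - 5)(t + 1)(t + 3), so the eigenvalues are -3, -1, 5.
t=-3: eigenvector (1, 0, -1).
t=-1: eigenvector (-2, 1, 5).
t=5: eigenvector (0, 0, 1).
P = [[1, -2, 0], [0, 1, 0], [-1, 5, 1]], D = diag(-3, -1, 5), P⁻¹ = [[1, 2, 0], [0, 1, 0], [1, -3, 1]].
Q³ = P·diag(-27, -1, 125)·P⁻¹ = [[-27, -52, 0], [0, -1, 0], [152, -326, 125]].
The requested entry is 125.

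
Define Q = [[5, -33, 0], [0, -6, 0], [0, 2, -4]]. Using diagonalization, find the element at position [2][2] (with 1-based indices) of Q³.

-216

Characteristic polynomial: μ^3 + 5μ^2 - 26μ - 120 = (μ - 5)(μ + 4)(μ + 6), so the eigenvalues are -6, -4, 5.
μ=5: eigenvector (1, 0, 0).
μ=-6: eigenvector (3, 1, -1).
μ=-4: eigenvector (0, 0, 1).
P = [[1, 3, 0], [0, 1, 0], [0, -1, 1]], D = diag(5, -6, -4), P⁻¹ = [[1, -3, 0], [0, 1, 0], [0, 1, 1]].
Q³ = P·diag(125, -216, -64)·P⁻¹ = [[125, -1023, 0], [0, -216, 0], [0, 152, -64]].
The requested entry is -216.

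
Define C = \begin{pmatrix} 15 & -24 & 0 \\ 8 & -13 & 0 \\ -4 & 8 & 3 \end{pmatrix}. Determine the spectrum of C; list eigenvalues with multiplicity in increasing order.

Characteristic polynomial: p(r) = r^3 - 5r^2 + 3r + 9 = (r - 3)^2(r + 1).
Roots (with multiplicity): -1, 3, 3.

-1, 3, 3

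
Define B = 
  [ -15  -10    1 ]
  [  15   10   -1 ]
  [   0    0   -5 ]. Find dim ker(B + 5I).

1

B + 5I = [[-10, -10, 1], [15, 15, -1], [0, 0, 0]].
This matrix has rank 2, so its null space has dimension 3 − 2 = 1.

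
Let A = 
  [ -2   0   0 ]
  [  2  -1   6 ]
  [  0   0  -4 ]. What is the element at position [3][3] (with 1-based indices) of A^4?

Characteristic polynomial: r^3 + 7r^2 + 14r + 8 = (r + 1)(r + 2)(r + 4), so the eigenvalues are -4, -2, -1.
r=-2: eigenvector (1, -2, 0).
r=-1: eigenvector (0, 1, 0).
r=-4: eigenvector (0, -2, 1).
P = [[1, 0, 0], [-2, 1, -2], [0, 0, 1]], D = diag(-2, -1, -4), P⁻¹ = [[1, 0, 0], [2, 1, 2], [0, 0, 1]].
A⁴ = P·diag(16, 1, 256)·P⁻¹ = [[16, 0, 0], [-30, 1, -510], [0, 0, 256]].
The requested entry is 256.

256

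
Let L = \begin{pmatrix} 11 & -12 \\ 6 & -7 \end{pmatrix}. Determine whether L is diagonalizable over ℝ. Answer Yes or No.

Characteristic polynomial: p(t) = t^2 - 4t - 5 = (t - 5)(t + 1).
All 2 eigenvalues are distinct, so L is diagonalizable.

Yes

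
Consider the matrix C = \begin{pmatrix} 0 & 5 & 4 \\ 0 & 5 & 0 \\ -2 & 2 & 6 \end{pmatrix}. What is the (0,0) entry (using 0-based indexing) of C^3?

Characteristic polynomial: s^3 - 11s^2 + 38s - 40 = (s - 5)(s - 4)(s - 2), so the eigenvalues are 2, 4, 5.
s=4: eigenvector (-1, 0, -1).
s=5: eigenvector (1, 1, 0).
s=2: eigenvector (2, 0, 1).
P = [[-1, 1, 2], [0, 1, 0], [-1, 0, 1]], D = diag(4, 5, 2), P⁻¹ = [[1, -1, -2], [0, 1, 0], [1, -1, -1]].
C³ = P·diag(64, 125, 8)·P⁻¹ = [[-48, 173, 112], [0, 125, 0], [-56, 56, 120]].
The requested entry is -48.

-48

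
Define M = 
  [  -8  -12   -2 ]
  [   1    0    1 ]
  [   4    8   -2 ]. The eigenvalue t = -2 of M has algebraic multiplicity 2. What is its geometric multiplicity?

1

M + 2I = [[-6, -12, -2], [1, 2, 1], [4, 8, 0]].
This matrix has rank 2, so its null space has dimension 3 − 2 = 1.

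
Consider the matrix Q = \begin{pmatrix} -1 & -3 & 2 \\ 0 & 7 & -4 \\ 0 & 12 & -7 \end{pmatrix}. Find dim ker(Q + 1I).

1

Q + 1I = [[0, -3, 2], [0, 8, -4], [0, 12, -6]].
This matrix has rank 2, so its null space has dimension 3 − 2 = 1.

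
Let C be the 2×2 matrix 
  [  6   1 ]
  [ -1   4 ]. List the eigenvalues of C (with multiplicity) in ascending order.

Characteristic polynomial: p(t) = t^2 - 10t + 25 = (t - 5)^2.
Roots (with multiplicity): 5, 5.

5, 5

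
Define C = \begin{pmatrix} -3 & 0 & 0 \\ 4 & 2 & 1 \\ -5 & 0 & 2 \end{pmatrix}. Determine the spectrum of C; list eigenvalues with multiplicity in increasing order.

-3, 2, 2

Characteristic polynomial: p(s) = s^3 - s^2 - 8s + 12 = (s - 2)^2(s + 3).
Roots (with multiplicity): -3, 2, 2.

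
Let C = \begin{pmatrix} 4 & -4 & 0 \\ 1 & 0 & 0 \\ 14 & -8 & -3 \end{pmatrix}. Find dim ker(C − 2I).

C − 2I = [[2, -4, 0], [1, -2, 0], [14, -8, -5]].
This matrix has rank 2, so its null space has dimension 3 − 2 = 1.

1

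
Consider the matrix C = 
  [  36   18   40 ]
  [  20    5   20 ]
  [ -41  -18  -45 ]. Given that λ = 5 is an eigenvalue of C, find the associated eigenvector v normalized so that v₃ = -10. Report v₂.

5

C − 5I = [[31, 18, 40], [20, 0, 20], [-41, -18, -50]].
Solving (C − 5I)v = 0 gives the eigenspace spanned by (10, 5, -10).
With v₃ = -10, v = (10, 5, -10), so v₂ = 5.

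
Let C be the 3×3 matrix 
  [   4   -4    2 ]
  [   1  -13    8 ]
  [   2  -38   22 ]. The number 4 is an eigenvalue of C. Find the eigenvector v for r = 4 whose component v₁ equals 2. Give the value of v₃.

C − 4I = [[0, -4, 2], [1, -17, 8], [2, -38, 18]].
Solving (C − 4I)v = 0 gives the eigenspace spanned by (2, 2, 4).
With v₁ = 2, v = (2, 2, 4), so v₃ = 4.

4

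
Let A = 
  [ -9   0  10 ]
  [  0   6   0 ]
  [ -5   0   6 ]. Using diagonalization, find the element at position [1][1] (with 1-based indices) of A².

31

Characteristic polynomial: r^3 - 3r^2 - 22r + 24 = (r - 6)(r - 1)(r + 4), so the eigenvalues are -4, 1, 6.
r=1: eigenvector (-1, 0, -1).
r=-4: eigenvector (2, 0, 1).
r=6: eigenvector (0, 1, 0).
P = [[-1, 2, 0], [0, 0, 1], [-1, 1, 0]], D = diag(1, -4, 6), P⁻¹ = [[1, 0, -2], [1, 0, -1], [0, 1, 0]].
A² = P·diag(1, 16, 36)·P⁻¹ = [[31, 0, -30], [0, 36, 0], [15, 0, -14]].
The requested entry is 31.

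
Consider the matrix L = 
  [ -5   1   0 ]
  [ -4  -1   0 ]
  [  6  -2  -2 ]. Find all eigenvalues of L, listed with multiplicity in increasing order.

Characteristic polynomial: p(μ) = μ^3 + 8μ^2 + 21μ + 18 = (μ + 2)(μ + 3)^2.
Roots (with multiplicity): -3, -3, -2.

-3, -3, -2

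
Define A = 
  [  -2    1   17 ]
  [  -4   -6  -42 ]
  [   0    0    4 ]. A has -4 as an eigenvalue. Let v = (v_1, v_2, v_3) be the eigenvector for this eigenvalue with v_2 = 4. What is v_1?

-2

A + 4I = [[2, 1, 17], [-4, -2, -42], [0, 0, 8]].
Solving (A + 4I)v = 0 gives the eigenspace spanned by (-2, 4, 0).
With v_2 = 4, v = (-2, 4, 0), so v_1 = -2.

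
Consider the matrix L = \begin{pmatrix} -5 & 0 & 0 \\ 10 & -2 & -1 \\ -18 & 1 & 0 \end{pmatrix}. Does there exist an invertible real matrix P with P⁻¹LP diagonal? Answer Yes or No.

Characteristic polynomial: p(λ) = λ^3 + 7λ^2 + 11λ + 5 = (λ + 1)^2(λ + 5).
λ = -1 has algebraic multiplicity 2; rank(L + 1I) = 2, so geometric multiplicity = 1.
Geometric multiplicity < algebraic multiplicity, so L is not diagonalizable.

No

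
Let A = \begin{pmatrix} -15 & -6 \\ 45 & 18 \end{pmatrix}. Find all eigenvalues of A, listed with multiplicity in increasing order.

0, 3

Characteristic polynomial: p(λ) = λ^2 - 3λ = λ(λ - 3).
Roots (with multiplicity): 0, 3.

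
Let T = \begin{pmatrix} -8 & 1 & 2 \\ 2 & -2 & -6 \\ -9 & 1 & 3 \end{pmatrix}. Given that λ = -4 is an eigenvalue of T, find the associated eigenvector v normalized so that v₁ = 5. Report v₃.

5

T + 4I = [[-4, 1, 2], [2, 2, -6], [-9, 1, 7]].
Solving (T + 4I)v = 0 gives the eigenspace spanned by (5, 10, 5).
With v₁ = 5, v = (5, 10, 5), so v₃ = 5.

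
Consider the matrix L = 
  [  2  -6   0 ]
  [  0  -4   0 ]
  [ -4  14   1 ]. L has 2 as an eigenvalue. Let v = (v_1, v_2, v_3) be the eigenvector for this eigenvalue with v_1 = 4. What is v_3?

-16

L − 2I = [[0, -6, 0], [0, -6, 0], [-4, 14, -1]].
Solving (L − 2I)v = 0 gives the eigenspace spanned by (4, 0, -16).
With v_1 = 4, v = (4, 0, -16), so v_3 = -16.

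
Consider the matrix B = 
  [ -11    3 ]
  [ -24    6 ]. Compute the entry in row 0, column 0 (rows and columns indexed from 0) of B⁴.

Characteristic polynomial: μ^2 + 5μ + 6 = (μ + 2)(μ + 3), so the eigenvalues are -3, -2.
μ=-3: eigenvector (-3, -8).
μ=-2: eigenvector (1, 3).
P = [[-3, 1], [-8, 3]], D = diag(-3, -2), P⁻¹ = [[-3, 1], [-8, 3]].
B⁴ = P·diag(81, 16)·P⁻¹ = [[601, -195], [1560, -504]].
The requested entry is 601.

601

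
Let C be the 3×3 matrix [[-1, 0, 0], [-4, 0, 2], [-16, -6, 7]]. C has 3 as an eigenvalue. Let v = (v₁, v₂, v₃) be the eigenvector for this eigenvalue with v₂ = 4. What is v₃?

C − 3I = [[-4, 0, 0], [-4, -3, 2], [-16, -6, 4]].
Solving (C − 3I)v = 0 gives the eigenspace spanned by (0, 4, 6).
With v₂ = 4, v = (0, 4, 6), so v₃ = 6.

6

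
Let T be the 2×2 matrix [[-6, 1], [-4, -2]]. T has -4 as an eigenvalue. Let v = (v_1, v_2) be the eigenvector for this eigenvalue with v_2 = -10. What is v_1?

T + 4I = [[-2, 1], [-4, 2]].
Solving (T + 4I)v = 0 gives the eigenspace spanned by (-5, -10).
With v_2 = -10, v = (-5, -10), so v_1 = -5.

-5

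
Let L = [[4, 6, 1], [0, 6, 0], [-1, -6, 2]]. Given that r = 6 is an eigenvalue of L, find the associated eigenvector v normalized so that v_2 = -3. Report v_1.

L − 6I = [[-2, 6, 1], [0, 0, 0], [-1, -6, -4]].
Solving (L − 6I)v = 0 gives the eigenspace spanned by (-6, -3, 6).
With v_2 = -3, v = (-6, -3, 6), so v_1 = -6.

-6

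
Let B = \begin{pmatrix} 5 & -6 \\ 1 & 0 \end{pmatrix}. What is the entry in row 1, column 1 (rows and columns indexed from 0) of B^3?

-30

Characteristic polynomial: r^2 - 5r + 6 = (r - 3)(r - 2), so the eigenvalues are 2, 3.
r=3: eigenvector (3, 1).
r=2: eigenvector (2, 1).
P = [[3, 2], [1, 1]], D = diag(3, 2), P⁻¹ = [[1, -2], [-1, 3]].
B³ = P·diag(27, 8)·P⁻¹ = [[65, -114], [19, -30]].
The requested entry is -30.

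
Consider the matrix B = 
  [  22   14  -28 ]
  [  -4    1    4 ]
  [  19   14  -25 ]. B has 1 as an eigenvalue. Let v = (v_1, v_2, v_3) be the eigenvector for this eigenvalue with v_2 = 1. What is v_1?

B − 1I = [[21, 14, -28], [-4, 0, 4], [19, 14, -26]].
Solving (B − 1I)v = 0 gives the eigenspace spanned by (2, 1, 2).
With v_2 = 1, v = (2, 1, 2), so v_1 = 2.

2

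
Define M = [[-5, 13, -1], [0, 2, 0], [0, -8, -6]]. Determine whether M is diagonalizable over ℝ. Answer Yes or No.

Characteristic polynomial: p(μ) = μ^3 + 9μ^2 + 8μ - 60 = (μ - 2)(μ + 5)(μ + 6).
All 3 eigenvalues are distinct, so M is diagonalizable.

Yes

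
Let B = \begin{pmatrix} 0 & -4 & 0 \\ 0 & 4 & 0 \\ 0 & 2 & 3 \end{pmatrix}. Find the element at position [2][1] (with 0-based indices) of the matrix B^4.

Characteristic polynomial: t^3 - 7t^2 + 12t = t(t - 4)(t - 3), so the eigenvalues are 0, 3, 4.
t=4: eigenvector (-1, 1, 2).
t=0: eigenvector (1, 0, 0).
t=3: eigenvector (0, 0, 1).
P = [[-1, 1, 0], [1, 0, 0], [2, 0, 1]], D = diag(4, 0, 3), P⁻¹ = [[0, 1, 0], [1, 1, 0], [0, -2, 1]].
B⁴ = P·diag(256, 0, 81)·P⁻¹ = [[0, -256, 0], [0, 256, 0], [0, 350, 81]].
The requested entry is 350.

350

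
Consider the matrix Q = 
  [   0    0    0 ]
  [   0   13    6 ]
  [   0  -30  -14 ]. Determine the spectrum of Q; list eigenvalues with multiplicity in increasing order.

Characteristic polynomial: p(λ) = λ^3 + λ^2 - 2λ = λ(λ - 1)(λ + 2).
Roots (with multiplicity): -2, 0, 1.

-2, 0, 1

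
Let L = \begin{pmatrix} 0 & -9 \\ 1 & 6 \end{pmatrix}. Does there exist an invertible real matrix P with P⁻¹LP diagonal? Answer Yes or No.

No

Characteristic polynomial: p(t) = t^2 - 6t + 9 = (t - 3)^2.
t = 3 has algebraic multiplicity 2; rank(L − 3I) = 1, so geometric multiplicity = 1.
Geometric multiplicity < algebraic multiplicity, so L is not diagonalizable.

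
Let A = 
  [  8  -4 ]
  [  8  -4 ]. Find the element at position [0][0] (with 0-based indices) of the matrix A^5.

Characteristic polynomial: λ^2 - 4λ = λ(λ - 4), so the eigenvalues are 0, 4.
λ=4: eigenvector (1, 1).
λ=0: eigenvector (1, 2).
P = [[1, 1], [1, 2]], D = diag(4, 0), P⁻¹ = [[2, -1], [-1, 1]].
A⁵ = P·diag(1024, 0)·P⁻¹ = [[2048, -1024], [2048, -1024]].
The requested entry is 2048.

2048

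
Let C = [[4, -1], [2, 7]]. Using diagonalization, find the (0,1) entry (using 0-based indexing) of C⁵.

-4651

Characteristic polynomial: λ^2 - 11λ + 30 = (λ - 6)(λ - 5), so the eigenvalues are 5, 6.
λ=6: eigenvector (-1, 2).
λ=5: eigenvector (1, -1).
P = [[-1, 1], [2, -1]], D = diag(6, 5), P⁻¹ = [[1, 1], [2, 1]].
C⁵ = P·diag(7776, 3125)·P⁻¹ = [[-1526, -4651], [9302, 12427]].
The requested entry is -4651.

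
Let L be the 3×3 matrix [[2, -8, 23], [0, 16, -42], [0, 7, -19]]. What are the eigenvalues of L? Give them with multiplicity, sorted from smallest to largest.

-5, 2, 2

Characteristic polynomial: p(λ) = λ^3 + λ^2 - 16λ + 20 = (λ - 2)^2(λ + 5).
Roots (with multiplicity): -5, 2, 2.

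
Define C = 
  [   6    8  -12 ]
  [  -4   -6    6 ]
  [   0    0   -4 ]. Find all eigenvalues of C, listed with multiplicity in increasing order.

-4, -2, 2

Characteristic polynomial: p(r) = r^3 + 4r^2 - 4r - 16 = (r - 2)(r + 2)(r + 4).
Roots (with multiplicity): -4, -2, 2.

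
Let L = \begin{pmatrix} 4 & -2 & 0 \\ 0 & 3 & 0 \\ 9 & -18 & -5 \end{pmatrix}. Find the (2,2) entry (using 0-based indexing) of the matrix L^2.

25

Characteristic polynomial: r^3 - 2r^2 - 23r + 60 = (r - 4)(r - 3)(r + 5), so the eigenvalues are -5, 3, 4.
r=4: eigenvector (1, 0, 1).
r=3: eigenvector (2, 1, 0).
r=-5: eigenvector (0, 0, 1).
P = [[1, 2, 0], [0, 1, 0], [1, 0, 1]], D = diag(4, 3, -5), P⁻¹ = [[1, -2, 0], [0, 1, 0], [-1, 2, 1]].
L² = P·diag(16, 9, 25)·P⁻¹ = [[16, -14, 0], [0, 9, 0], [-9, 18, 25]].
The requested entry is 25.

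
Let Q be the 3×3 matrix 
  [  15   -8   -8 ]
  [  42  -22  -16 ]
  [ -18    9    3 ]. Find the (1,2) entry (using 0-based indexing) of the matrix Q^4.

Characteristic polynomial: μ^3 + 4μ^2 - 15μ - 18 = (μ - 3)(μ + 1)(μ + 6), so the eigenvalues are -6, -1, 3.
μ=-1: eigenvector (1, 2, 0).
μ=-6: eigenvector (0, 1, -1).
μ=3: eigenvector (-2, -4, 1).
P = [[1, 0, -2], [2, 1, -4], [0, -1, 1]], D = diag(-1, -6, 3), P⁻¹ = [[-3, 2, 2], [-2, 1, 0], [-2, 1, 1]].
Q⁴ = P·diag(1, 1296, 81)·P⁻¹ = [[321, -160, -160], [-1950, 976, -320], [2430, -1215, 81]].
The requested entry is -320.

-320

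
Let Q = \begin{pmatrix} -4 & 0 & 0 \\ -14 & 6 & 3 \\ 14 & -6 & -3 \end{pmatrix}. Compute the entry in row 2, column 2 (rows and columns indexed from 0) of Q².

Characteristic polynomial: μ^3 + μ^2 - 12μ = μ(μ - 3)(μ + 4), so the eigenvalues are -4, 0, 3.
μ=0: eigenvector (0, -1, 2).
μ=-4: eigenvector (1, 2, -2).
μ=3: eigenvector (0, -1, 1).
P = [[0, 1, 0], [-1, 2, -1], [2, -2, 1]], D = diag(0, -4, 3), P⁻¹ = [[0, 1, 1], [1, 0, 0], [2, -2, -1]].
Q² = P·diag(0, 16, 9)·P⁻¹ = [[16, 0, 0], [14, 18, 9], [-14, -18, -9]].
The requested entry is -9.

-9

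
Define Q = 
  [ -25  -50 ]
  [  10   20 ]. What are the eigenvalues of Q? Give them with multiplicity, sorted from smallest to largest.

Characteristic polynomial: p(t) = t^2 + 5t = t(t + 5).
Roots (with multiplicity): -5, 0.

-5, 0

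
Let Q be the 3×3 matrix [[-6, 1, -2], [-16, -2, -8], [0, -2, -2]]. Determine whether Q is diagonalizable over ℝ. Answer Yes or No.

No

Characteristic polynomial: p(μ) = μ^3 + 10μ^2 + 28μ + 24 = (μ + 2)^2(μ + 6).
μ = -2 has algebraic multiplicity 2; rank(Q + 2I) = 2, so geometric multiplicity = 1.
Geometric multiplicity < algebraic multiplicity, so Q is not diagonalizable.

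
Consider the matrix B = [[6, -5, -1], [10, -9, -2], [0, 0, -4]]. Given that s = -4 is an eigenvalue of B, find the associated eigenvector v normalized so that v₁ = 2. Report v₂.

B + 4I = [[10, -5, -1], [10, -5, -2], [0, 0, 0]].
Solving (B + 4I)v = 0 gives the eigenspace spanned by (2, 4, 0).
With v₁ = 2, v = (2, 4, 0), so v₂ = 4.

4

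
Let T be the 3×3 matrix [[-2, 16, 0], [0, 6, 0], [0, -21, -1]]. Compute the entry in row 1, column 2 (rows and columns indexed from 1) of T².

Characteristic polynomial: r^3 - 3r^2 - 16r - 12 = (r - 6)(r + 1)(r + 2), so the eigenvalues are -2, -1, 6.
r=-2: eigenvector (1, 0, 0).
r=6: eigenvector (2, 1, -3).
r=-1: eigenvector (0, 0, 1).
P = [[1, 2, 0], [0, 1, 0], [0, -3, 1]], D = diag(-2, 6, -1), P⁻¹ = [[1, -2, 0], [0, 1, 0], [0, 3, 1]].
T² = P·diag(4, 36, 1)·P⁻¹ = [[4, 64, 0], [0, 36, 0], [0, -105, 1]].
The requested entry is 64.

64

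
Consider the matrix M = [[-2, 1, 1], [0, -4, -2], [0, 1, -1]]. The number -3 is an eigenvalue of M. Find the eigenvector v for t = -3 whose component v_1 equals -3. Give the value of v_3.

M + 3I = [[1, 1, 1], [0, -1, -2], [0, 1, 2]].
Solving (M + 3I)v = 0 gives the eigenspace spanned by (-3, 6, -3).
With v_1 = -3, v = (-3, 6, -3), so v_3 = -3.

-3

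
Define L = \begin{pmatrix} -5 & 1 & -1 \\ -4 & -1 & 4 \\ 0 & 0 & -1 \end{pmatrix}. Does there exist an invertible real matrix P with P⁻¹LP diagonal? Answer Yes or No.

Characteristic polynomial: p(μ) = μ^3 + 7μ^2 + 15μ + 9 = (μ + 1)(μ + 3)^2.
μ = -3 has algebraic multiplicity 2; rank(L + 3I) = 2, so geometric multiplicity = 1.
Geometric multiplicity < algebraic multiplicity, so L is not diagonalizable.

No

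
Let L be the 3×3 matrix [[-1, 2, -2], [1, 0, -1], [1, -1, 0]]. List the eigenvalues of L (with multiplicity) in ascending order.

-1, -1, 1

Characteristic polynomial: p(λ) = λ^3 + λ^2 - λ - 1 = (λ - 1)(λ + 1)^2.
Roots (with multiplicity): -1, -1, 1.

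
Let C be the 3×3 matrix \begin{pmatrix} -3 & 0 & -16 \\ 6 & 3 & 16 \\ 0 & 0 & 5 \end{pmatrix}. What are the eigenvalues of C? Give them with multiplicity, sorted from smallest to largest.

Characteristic polynomial: p(s) = s^3 - 5s^2 - 9s + 45 = (s - 5)(s - 3)(s + 3).
Roots (with multiplicity): -3, 3, 5.

-3, 3, 5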